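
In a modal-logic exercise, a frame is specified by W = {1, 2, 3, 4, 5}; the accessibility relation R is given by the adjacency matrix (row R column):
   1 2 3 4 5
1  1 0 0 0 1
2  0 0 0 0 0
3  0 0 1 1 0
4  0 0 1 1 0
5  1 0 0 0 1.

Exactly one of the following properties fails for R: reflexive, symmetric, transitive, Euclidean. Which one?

Reflexive: no — 2 is not related to itself.
Symmetric: yes — every pair in R has its reverse in R.
Transitive: yes — every two-step R-path is closed by a direct edge.
Euclidean: yes — any two successors of a common world are R-related.
Only reflexive fails.

reflexive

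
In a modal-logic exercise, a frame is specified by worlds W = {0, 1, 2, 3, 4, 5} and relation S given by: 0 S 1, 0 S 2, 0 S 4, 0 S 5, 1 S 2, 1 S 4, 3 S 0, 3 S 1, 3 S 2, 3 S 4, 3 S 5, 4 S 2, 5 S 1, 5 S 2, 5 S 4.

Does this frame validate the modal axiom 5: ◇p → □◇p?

Axiom 5 corresponds to the accessibility relation being Euclidean.
Euclidean: no — 0 S 1 and 0 S 5, but not 1 S 5.

No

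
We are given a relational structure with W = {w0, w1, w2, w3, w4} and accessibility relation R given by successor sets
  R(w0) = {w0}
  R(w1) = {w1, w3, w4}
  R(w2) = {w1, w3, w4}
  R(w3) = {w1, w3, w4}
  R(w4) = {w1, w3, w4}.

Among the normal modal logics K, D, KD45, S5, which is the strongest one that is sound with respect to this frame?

Serial (axiom D): yes — every world has a successor (e.g. w0 R w0).
Euclidean (axiom 5): yes — any two successors of a common world are R-related.
Transitive (axiom 4): yes — every two-step R-path is closed by a direct edge.
Reflexive (axiom T): no — w2 is not related to itself.
So F validates K, D, KD45; S5 would additionally require R to be reflexive. The strongest is KD45.

KD45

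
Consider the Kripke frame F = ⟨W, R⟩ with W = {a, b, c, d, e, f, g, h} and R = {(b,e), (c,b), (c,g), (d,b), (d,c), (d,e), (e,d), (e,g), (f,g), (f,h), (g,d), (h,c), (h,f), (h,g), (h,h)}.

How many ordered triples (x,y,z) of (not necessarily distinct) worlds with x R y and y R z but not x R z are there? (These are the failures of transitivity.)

Enumerating: (b,e,d), (b,e,g), (c,b,e), (c,g,d), (d,c,g), (d,e,d), (d,e,g), (e,d,b), (e,d,c), (e,d,e), (f,g,d), (f,h,c), (f,h,f), (g,d,b), (g,d,c), (g,d,e), (h,c,b), (h,g,d).

18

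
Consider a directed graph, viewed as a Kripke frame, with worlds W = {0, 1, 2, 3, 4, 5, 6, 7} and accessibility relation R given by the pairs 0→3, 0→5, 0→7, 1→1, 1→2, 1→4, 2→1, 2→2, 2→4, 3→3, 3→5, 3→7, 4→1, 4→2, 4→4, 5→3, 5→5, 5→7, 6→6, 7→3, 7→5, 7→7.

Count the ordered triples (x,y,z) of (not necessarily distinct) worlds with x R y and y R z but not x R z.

R is transitive; there are no such tuples.

0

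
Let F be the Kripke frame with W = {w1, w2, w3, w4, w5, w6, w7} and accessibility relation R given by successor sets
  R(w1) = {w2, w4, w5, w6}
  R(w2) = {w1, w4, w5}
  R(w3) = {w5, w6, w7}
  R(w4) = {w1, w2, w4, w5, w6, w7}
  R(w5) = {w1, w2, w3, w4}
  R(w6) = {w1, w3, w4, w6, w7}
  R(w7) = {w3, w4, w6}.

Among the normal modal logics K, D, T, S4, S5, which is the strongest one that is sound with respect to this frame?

Serial (axiom D): yes — every world has a successor (e.g. w1 R w2).
Reflexive (axiom T): no — w1 is not related to itself.
Transitive (axiom 4): no — w1 R w4 and w4 R w7, but not w1 R w7.
Euclidean (axiom 5): no — w1 R w2 and w1 R w6, but not w2 R w6.
So F validates K, D; T would additionally require R to be reflexive. The strongest is D.

D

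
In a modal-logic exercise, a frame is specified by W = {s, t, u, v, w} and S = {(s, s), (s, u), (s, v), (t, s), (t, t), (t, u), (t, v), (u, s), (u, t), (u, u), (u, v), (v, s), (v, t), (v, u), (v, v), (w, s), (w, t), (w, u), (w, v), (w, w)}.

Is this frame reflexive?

Yes

Reflexive: yes — every world is S-related to itself.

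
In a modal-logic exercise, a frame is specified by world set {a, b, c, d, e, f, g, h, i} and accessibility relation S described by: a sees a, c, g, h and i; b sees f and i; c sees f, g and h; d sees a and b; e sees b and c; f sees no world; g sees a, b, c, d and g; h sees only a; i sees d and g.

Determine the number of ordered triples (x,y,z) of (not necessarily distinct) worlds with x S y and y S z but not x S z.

Enumerating: (a,c,f), (a,g,b), (a,g,d), (a,i,d), (b,i,d), (b,i,g), (c,g,a), (c,g,b), (c,g,c), (c,g,d), (c,h,a), (d,a,c), … and 25 more.
Total: 37.

37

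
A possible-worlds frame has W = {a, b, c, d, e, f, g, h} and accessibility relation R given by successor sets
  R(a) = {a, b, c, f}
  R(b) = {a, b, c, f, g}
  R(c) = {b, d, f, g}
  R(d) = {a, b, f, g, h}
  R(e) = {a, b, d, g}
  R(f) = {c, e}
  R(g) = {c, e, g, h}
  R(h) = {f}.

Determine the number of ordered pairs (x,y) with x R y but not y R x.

16

Enumerating: (a,c), (a,f), (b,f), (b,g), (c,d), (d,a), (d,b), (d,f), (d,g), (d,h), (e,a), (e,b), (e,d), (f,e), (g,h), (h,f).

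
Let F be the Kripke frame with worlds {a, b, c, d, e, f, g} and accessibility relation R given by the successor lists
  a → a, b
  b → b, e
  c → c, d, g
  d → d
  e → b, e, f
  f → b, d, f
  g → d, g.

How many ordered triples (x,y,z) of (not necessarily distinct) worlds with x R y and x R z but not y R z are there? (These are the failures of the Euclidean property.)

11

Enumerating: (a,b,a), (c,d,c), (c,d,g), (c,g,c), (e,b,f), (e,f,e), (f,b,d), (f,b,f), (f,d,b), (f,d,f), (g,d,g).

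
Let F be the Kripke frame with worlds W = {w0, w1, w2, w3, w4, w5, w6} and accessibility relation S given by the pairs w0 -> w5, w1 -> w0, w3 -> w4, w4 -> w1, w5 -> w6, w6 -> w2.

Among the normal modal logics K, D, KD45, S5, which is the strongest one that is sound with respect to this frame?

K

Serial (axiom D): no — w2 has no S-successor.
Euclidean (axiom 5): no — w0 S w5 and w0 S w5, but not w5 S w5.
Transitive (axiom 4): no — w0 S w5 and w5 S w6, but not w0 S w6.
Reflexive (axiom T): no — w0 is not related to itself.
So F validates K; D would additionally require S to be serial. The strongest is K.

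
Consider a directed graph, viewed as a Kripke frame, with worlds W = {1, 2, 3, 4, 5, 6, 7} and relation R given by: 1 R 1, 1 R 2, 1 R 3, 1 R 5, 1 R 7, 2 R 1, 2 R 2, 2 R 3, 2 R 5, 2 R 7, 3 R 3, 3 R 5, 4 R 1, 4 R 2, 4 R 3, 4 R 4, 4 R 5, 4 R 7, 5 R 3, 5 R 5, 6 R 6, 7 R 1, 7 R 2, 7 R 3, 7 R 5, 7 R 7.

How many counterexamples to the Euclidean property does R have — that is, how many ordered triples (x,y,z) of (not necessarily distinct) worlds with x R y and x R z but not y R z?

Enumerating: (1,3,1), (1,3,2), (1,3,7), (1,5,1), (1,5,2), (1,5,7), (2,3,1), (2,3,2), (2,3,7), (2,5,1), (2,5,2), (2,5,7), … and 17 more.
Total: 29.

29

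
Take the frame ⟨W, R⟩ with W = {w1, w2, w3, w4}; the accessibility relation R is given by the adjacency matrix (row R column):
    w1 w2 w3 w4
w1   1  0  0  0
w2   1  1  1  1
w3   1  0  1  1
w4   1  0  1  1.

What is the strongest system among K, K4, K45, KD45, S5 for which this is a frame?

Transitive (axiom 4): yes — every two-step R-path is closed by a direct edge.
Euclidean (axiom 5): no — w2 R w1 and w2 R w3, but not w1 R w3.
Serial (axiom D): yes — every world has a successor (e.g. w1 R w1).
Reflexive (axiom T): yes — every world is R-related to itself.
So F validates K, K4; K45 would additionally require R to be Euclidean. The strongest is K4.

K4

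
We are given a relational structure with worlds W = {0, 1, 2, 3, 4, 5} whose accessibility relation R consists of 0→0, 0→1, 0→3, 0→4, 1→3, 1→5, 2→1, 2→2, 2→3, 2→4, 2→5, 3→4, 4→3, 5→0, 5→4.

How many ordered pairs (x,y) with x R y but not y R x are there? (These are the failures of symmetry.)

11

Enumerating: (0,1), (0,3), (0,4), (1,3), (1,5), (2,1), (2,3), (2,4), (2,5), (5,0), (5,4).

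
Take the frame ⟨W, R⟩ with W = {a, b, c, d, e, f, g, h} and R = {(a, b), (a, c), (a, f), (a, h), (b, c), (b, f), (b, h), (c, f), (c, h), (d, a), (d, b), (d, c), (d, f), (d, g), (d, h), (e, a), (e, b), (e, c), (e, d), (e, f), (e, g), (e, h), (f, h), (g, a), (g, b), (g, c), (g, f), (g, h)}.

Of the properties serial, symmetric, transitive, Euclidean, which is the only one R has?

transitive

Serial: no — h has no R-successor.
Symmetric: no — a R b but not b R a.
Transitive: yes — every two-step R-path is closed by a direct edge.
Euclidean: no — a R c and a R b, but not c R b.
Only transitive holds.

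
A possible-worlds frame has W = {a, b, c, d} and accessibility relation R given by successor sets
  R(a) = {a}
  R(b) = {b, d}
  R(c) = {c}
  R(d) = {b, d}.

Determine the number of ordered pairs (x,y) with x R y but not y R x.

R is symmetric; there are no such tuples.

0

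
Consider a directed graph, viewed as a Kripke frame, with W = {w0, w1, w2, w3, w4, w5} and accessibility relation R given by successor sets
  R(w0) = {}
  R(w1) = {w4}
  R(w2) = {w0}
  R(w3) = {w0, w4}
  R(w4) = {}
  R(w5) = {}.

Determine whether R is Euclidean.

No

Euclidean: no — w3 R w0 and w3 R w4, but not w0 R w4.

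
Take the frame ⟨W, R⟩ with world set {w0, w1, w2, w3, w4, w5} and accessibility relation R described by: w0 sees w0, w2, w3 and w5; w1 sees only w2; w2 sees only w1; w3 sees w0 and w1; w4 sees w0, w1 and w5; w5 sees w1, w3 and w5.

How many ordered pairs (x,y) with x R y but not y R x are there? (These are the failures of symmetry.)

Enumerating: (w0,w2), (w0,w5), (w3,w1), (w4,w0), (w4,w1), (w4,w5), (w5,w1), (w5,w3).

8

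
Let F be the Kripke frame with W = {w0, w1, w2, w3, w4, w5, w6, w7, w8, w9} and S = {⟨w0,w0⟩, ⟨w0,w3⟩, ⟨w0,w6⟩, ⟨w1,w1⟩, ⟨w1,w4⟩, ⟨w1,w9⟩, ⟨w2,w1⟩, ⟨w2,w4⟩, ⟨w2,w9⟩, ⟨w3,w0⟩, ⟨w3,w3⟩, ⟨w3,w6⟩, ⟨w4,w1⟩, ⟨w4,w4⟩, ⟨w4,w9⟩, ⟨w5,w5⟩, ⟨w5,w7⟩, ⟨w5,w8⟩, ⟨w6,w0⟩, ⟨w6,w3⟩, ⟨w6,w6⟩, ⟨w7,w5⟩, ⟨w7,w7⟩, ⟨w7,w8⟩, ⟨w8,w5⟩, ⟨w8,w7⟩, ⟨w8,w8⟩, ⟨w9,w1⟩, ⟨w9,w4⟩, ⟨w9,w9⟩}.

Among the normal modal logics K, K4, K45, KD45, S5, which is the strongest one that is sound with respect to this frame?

Transitive (axiom 4): yes — every two-step S-path is closed by a direct edge.
Euclidean (axiom 5): yes — any two successors of a common world are S-related.
Serial (axiom D): yes — every world has a successor (e.g. w0 S w0).
Reflexive (axiom T): no — w2 is not related to itself.
So F validates K, K4, K45, KD45; S5 would additionally require S to be reflexive. The strongest is KD45.

KD45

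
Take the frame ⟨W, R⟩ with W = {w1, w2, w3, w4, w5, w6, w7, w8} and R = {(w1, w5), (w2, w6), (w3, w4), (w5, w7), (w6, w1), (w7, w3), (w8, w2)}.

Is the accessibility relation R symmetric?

No

Symmetric: no — w1 R w5 but not w5 R w1.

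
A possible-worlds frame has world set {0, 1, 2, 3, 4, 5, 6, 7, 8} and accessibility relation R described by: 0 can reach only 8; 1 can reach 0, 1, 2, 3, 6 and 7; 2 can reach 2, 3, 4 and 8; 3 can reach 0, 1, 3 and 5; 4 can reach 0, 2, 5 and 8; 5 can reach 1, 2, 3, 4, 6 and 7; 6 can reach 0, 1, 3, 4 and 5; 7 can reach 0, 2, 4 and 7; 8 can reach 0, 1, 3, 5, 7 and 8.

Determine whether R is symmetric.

No

Symmetric: no — 1 R 0 but not 0 R 1.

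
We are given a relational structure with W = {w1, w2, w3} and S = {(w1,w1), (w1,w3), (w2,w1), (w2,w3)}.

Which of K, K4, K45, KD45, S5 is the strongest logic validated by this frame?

K4

Transitive (axiom 4): yes — every two-step S-path is closed by a direct edge.
Euclidean (axiom 5): no — w2 S w3 and w2 S w1, but not w3 S w1.
Serial (axiom D): no — w3 has no S-successor.
Reflexive (axiom T): no — w2 is not related to itself.
So F validates K, K4; K45 would additionally require S to be Euclidean. The strongest is K4.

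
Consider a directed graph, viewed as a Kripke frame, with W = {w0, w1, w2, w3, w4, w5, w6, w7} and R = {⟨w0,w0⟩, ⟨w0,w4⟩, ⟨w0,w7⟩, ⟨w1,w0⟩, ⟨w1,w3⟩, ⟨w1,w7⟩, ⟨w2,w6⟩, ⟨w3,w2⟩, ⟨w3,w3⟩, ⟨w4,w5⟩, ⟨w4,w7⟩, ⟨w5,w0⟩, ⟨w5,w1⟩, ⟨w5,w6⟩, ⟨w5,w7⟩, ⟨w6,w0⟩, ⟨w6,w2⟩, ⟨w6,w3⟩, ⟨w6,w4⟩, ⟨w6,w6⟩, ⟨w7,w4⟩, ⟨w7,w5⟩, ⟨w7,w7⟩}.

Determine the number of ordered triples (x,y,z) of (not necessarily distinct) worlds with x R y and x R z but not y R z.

Enumerating: (w0,w4,w0), (w0,w4,w4), (w0,w7,w0), (w1,w0,w3), (w1,w3,w0), (w1,w3,w7), (w1,w7,w0), (w1,w7,w3), (w3,w2,w2), (w3,w2,w3), (w4,w5,w5), (w5,w0,w1), … and 26 more.
Total: 38.

38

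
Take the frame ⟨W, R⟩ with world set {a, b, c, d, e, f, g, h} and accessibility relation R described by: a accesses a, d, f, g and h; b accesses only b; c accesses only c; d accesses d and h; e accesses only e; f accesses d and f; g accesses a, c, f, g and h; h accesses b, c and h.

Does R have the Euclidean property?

No

Euclidean: no — a R d and a R f, but not d R f.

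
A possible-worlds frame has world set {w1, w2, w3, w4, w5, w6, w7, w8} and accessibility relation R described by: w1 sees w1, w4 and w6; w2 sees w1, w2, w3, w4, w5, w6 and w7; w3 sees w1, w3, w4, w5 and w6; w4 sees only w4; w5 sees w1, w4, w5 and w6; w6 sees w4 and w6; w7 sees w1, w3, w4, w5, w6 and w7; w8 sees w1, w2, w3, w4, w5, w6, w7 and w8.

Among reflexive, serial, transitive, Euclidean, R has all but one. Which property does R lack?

Reflexive: yes — every world is R-related to itself.
Serial: yes — every world has a successor (e.g. w1 R w1).
Transitive: yes — every two-step R-path is closed by a direct edge.
Euclidean: no — w1 R w4 and w1 R w6, but not w4 R w6.
Only Euclidean fails.

Euclidean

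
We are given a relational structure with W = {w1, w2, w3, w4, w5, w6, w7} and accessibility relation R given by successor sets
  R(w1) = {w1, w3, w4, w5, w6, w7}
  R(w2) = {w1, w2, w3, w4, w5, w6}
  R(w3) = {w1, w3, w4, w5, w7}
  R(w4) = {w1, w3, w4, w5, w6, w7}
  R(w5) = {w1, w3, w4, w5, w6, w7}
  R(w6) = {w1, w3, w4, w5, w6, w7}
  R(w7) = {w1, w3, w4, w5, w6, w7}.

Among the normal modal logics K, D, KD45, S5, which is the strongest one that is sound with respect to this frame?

D

Serial (axiom D): yes — every world has a successor (e.g. w1 R w1).
Euclidean (axiom 5): no — w1 R w3 and w1 R w6, but not w3 R w6.
Transitive (axiom 4): no — w2 R w1 and w1 R w7, but not w2 R w7.
Reflexive (axiom T): yes — every world is R-related to itself.
So F validates K, D; KD45 would additionally require R to be Euclidean and transitive. The strongest is D.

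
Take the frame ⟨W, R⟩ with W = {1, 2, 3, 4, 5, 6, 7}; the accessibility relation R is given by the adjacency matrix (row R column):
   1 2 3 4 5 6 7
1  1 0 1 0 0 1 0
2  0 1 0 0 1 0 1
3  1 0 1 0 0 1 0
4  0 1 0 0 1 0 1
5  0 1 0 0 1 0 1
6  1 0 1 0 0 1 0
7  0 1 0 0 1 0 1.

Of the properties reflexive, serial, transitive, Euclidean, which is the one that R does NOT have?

Reflexive: no — 4 is not related to itself.
Serial: yes — every world has a successor (e.g. 1 R 1).
Transitive: yes — every two-step R-path is closed by a direct edge.
Euclidean: yes — any two successors of a common world are R-related.
Only reflexive fails.

reflexive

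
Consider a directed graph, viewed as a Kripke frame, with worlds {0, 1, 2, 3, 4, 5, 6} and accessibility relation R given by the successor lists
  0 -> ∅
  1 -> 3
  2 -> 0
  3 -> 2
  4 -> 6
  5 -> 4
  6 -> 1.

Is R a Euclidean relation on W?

No

Euclidean: no — 1 R 3 and 1 R 3, but not 3 R 3.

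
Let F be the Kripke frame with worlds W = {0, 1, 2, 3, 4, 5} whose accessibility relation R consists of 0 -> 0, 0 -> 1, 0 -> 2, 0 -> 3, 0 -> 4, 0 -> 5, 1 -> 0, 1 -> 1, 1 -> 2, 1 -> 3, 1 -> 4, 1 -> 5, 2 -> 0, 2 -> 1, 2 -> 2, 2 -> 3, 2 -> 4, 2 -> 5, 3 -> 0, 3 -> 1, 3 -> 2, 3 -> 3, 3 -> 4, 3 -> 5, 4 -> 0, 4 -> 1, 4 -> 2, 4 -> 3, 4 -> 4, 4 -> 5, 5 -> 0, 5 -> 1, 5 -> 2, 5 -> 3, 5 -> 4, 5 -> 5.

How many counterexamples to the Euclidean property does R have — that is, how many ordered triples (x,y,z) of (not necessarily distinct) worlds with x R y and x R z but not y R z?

R is Euclidean; there are no such tuples.

0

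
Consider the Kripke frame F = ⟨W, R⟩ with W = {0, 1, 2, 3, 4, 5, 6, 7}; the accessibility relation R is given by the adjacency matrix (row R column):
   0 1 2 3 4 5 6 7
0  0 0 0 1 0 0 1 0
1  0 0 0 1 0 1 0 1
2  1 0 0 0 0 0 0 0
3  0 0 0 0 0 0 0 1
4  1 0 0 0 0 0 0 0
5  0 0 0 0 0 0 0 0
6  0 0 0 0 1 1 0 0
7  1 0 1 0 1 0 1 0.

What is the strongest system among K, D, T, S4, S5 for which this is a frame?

K

Serial (axiom D): no — 5 has no R-successor.
Reflexive (axiom T): no — 0 is not related to itself.
Transitive (axiom 4): no — 0 R 3 and 3 R 7, but not 0 R 7.
Euclidean (axiom 5): no — 0 R 3 and 0 R 6, but not 3 R 6.
So F validates K; D would additionally require R to be serial. The strongest is K.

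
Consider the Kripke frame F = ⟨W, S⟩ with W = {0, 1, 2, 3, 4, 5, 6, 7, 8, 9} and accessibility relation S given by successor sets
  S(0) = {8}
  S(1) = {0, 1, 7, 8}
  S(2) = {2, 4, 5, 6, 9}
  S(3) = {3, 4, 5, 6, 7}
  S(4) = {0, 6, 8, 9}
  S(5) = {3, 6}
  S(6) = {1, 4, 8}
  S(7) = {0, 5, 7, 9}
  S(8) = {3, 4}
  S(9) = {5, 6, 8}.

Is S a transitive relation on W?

No

Transitive: no — 0 S 8 and 8 S 3, but not 0 S 3.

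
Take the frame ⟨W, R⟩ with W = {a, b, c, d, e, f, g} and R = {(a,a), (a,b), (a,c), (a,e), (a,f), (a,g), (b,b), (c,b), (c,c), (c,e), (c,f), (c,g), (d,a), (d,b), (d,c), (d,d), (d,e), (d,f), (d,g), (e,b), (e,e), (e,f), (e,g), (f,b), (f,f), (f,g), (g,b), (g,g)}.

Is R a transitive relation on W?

Transitive: yes — every two-step R-path is closed by a direct edge.

Yes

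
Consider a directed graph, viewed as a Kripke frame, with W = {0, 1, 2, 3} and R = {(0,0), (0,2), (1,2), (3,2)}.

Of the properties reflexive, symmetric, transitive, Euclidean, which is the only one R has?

Reflexive: no — 1 is not related to itself.
Symmetric: no — 0 R 2 but not 2 R 0.
Transitive: yes — every two-step R-path is closed by a direct edge.
Euclidean: no — 0 R 2 and 0 R 0, but not 2 R 0.
Only transitive holds.

transitive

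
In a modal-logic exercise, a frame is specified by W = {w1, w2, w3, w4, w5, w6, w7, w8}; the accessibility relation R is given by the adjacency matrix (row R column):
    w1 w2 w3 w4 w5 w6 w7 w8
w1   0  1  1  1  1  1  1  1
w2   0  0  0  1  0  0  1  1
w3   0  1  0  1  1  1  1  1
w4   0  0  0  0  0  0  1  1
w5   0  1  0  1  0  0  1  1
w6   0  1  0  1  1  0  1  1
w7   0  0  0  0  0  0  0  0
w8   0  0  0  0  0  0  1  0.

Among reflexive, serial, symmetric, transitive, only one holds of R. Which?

Reflexive: no — w1 is not related to itself.
Serial: no — w7 has no R-successor.
Symmetric: no — w1 R w2 but not w2 R w1.
Transitive: yes — every two-step R-path is closed by a direct edge.
Only transitive holds.

transitive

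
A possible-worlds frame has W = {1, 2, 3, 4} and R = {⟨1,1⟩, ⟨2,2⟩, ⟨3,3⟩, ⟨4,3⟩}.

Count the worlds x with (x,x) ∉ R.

Enumerating: 4.

1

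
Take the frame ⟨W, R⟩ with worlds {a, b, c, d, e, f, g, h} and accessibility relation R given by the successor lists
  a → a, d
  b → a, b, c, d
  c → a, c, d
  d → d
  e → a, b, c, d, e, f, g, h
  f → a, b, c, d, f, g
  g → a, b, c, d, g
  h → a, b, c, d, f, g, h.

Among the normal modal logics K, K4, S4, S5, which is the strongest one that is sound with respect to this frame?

S4

Transitive (axiom 4): yes — every two-step R-path is closed by a direct edge.
Reflexive (axiom T): yes — every world is R-related to itself.
Euclidean (axiom 5): no — b R a and b R c, but not a R c.
So F validates K, K4, S4; S5 would additionally require R to be Euclidean. The strongest is S4.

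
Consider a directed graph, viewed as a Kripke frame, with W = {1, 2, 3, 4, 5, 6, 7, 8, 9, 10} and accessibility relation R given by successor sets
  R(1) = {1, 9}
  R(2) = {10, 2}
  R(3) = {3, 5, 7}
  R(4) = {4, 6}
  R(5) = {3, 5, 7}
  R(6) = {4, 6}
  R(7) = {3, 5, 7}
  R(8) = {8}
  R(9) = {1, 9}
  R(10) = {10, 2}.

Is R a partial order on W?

Reflexive: yes — every world is R-related to itself.
Transitive: yes — every two-step R-path is closed by a direct edge.
Antisymmetric: no — 1 R 9 and 9 R 1 with 1 ≠ 9.
So R is not a partial order.

No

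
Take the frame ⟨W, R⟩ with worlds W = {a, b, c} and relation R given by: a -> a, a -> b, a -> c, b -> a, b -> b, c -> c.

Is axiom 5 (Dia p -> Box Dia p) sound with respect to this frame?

No

The schema 5 characterises exactly the Euclidean frames.
Euclidean: no — a R b and a R c, but not b R c.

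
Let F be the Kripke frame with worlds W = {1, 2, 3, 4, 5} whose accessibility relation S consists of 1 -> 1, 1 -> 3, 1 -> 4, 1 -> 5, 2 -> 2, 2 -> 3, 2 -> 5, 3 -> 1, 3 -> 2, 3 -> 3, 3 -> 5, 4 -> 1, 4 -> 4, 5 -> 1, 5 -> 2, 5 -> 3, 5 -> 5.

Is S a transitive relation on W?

No

Transitive: no — 1 S 3 and 3 S 2, but not 1 S 2.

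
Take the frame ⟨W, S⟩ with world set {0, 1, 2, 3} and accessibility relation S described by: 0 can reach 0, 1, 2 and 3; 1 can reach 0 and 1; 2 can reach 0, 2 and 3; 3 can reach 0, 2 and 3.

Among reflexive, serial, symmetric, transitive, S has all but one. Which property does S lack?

Reflexive: yes — every world is S-related to itself.
Serial: yes — every world has a successor (e.g. 0 S 0).
Symmetric: yes — every pair in S has its reverse in S.
Transitive: no — 1 S 0 and 0 S 2, but not 1 S 2.
Only transitive fails.

transitive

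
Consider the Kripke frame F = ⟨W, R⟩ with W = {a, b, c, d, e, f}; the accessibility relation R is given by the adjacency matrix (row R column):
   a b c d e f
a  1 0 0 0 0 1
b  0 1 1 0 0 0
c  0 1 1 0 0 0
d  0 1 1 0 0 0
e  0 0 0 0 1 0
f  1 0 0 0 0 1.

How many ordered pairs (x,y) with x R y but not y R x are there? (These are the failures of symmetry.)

2

Enumerating: (d,b), (d,c).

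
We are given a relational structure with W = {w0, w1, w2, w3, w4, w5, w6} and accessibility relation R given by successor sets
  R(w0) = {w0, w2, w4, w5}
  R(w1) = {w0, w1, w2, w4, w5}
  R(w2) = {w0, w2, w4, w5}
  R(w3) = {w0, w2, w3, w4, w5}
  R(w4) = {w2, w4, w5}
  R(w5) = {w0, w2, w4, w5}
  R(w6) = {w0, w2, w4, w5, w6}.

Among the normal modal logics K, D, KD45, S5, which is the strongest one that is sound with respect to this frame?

D

Serial (axiom D): yes — every world has a successor (e.g. w0 R w0).
Euclidean (axiom 5): no — w1 R w4 and w1 R w0, but not w4 R w0.
Transitive (axiom 4): no — w4 R w2 and w2 R w0, but not w4 R w0.
Reflexive (axiom T): yes — every world is R-related to itself.
So F validates K, D; KD45 would additionally require R to be Euclidean and transitive. The strongest is D.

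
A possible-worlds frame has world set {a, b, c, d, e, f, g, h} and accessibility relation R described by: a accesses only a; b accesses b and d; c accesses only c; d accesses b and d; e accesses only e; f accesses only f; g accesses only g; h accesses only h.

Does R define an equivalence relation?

Reflexive: yes — every world is R-related to itself.
Symmetric: yes — every pair in R has its reverse in R.
Transitive: yes — every two-step R-path is closed by a direct edge.
So R is an equivalence relation.

Yes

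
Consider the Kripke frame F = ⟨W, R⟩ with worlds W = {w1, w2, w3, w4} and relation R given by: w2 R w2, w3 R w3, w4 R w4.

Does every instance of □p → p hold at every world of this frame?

By correspondence theory, T is valid on a frame iff R is reflexive.
Reflexive: no — w1 is not related to itself.

No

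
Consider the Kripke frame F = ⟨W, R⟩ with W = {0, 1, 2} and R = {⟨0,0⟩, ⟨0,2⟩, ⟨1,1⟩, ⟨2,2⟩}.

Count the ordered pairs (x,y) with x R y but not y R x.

1

Enumerating: (0,2).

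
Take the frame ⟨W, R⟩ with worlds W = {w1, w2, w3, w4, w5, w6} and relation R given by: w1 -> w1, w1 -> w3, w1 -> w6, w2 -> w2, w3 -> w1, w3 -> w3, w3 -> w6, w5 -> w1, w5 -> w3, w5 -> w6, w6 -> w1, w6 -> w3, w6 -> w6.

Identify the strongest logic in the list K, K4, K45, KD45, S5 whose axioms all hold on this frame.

Transitive (axiom 4): yes — every two-step R-path is closed by a direct edge.
Euclidean (axiom 5): yes — any two successors of a common world are R-related.
Serial (axiom D): no — w4 has no R-successor.
Reflexive (axiom T): no — w4 is not related to itself.
So F validates K, K4, K45; KD45 would additionally require R to be serial. The strongest is K45.

K45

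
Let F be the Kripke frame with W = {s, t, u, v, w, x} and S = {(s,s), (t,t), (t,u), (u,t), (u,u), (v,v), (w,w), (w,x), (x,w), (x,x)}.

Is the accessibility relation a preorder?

Yes

Reflexive: yes — every world is S-related to itself.
Transitive: yes — every two-step S-path is closed by a direct edge.
So S is a preorder.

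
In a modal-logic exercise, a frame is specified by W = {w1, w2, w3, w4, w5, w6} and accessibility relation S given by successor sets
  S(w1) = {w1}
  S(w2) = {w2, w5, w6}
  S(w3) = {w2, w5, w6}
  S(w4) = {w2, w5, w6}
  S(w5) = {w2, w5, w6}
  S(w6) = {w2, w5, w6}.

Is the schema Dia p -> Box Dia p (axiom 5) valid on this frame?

Yes

The schema 5 characterises exactly the Euclidean frames.
Euclidean: yes — any two successors of a common world are S-related.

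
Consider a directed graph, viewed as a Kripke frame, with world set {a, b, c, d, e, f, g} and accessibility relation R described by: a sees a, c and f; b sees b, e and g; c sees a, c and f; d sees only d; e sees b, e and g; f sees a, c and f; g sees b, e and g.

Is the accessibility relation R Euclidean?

Yes

Euclidean: yes — any two successors of a common world are R-related.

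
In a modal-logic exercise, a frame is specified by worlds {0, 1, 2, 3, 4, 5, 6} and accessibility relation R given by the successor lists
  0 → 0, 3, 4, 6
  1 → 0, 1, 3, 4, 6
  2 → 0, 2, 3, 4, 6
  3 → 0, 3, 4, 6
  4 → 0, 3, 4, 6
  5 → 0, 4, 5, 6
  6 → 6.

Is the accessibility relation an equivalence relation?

No

Reflexive: yes — every world is R-related to itself.
Symmetric: no — 0 R 6 but not 6 R 0.
Transitive: no — 5 R 0 and 0 R 3, but not 5 R 3.
So R is not an equivalence relation.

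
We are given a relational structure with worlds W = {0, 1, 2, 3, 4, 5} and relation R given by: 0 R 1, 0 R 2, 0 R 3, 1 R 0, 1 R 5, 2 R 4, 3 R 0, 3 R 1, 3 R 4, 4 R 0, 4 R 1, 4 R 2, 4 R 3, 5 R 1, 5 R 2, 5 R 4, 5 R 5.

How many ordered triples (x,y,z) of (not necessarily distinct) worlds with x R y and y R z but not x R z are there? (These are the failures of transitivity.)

26

Enumerating: (0,1,0), (0,1,5), (0,2,4), (0,3,0), (0,3,4), (1,0,1), (1,0,2), (1,0,3), (1,5,1), (1,5,2), (1,5,4), (2,4,0), … and 14 more.
Total: 26.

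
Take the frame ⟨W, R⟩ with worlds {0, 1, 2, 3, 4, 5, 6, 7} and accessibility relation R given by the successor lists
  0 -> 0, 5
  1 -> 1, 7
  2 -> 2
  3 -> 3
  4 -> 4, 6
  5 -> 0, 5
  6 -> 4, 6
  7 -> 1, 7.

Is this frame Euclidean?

Euclidean: yes — any two successors of a common world are R-related.

Yes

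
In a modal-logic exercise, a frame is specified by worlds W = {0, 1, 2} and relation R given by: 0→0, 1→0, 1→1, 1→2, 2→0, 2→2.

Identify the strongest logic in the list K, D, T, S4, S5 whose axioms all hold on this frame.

S4

Serial (axiom D): yes — every world has a successor (e.g. 0 R 0).
Reflexive (axiom T): yes — every world is R-related to itself.
Transitive (axiom 4): yes — every two-step R-path is closed by a direct edge.
Euclidean (axiom 5): no — 1 R 0 and 1 R 2, but not 0 R 2.
So F validates K, D, T, S4; S5 would additionally require R to be Euclidean. The strongest is S4.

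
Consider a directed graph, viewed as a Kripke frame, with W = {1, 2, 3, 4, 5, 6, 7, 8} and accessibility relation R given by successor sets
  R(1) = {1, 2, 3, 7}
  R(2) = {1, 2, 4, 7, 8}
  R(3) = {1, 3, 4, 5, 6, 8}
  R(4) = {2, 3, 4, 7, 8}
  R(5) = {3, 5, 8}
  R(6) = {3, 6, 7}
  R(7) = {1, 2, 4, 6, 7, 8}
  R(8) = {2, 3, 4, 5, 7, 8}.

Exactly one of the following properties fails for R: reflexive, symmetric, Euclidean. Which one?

Reflexive: yes — every world is R-related to itself.
Symmetric: yes — every pair in R has its reverse in R.
Euclidean: no — 1 R 2 and 1 R 3, but not 2 R 3.
Only Euclidean fails.

Euclidean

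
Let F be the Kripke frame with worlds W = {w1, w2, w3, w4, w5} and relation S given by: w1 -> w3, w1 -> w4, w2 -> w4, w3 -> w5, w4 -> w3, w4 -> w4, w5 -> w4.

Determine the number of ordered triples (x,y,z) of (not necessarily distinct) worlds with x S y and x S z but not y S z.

Enumerating: (w1,w3,w3), (w1,w3,w4), (w3,w5,w5), (w4,w3,w3), (w4,w3,w4).

5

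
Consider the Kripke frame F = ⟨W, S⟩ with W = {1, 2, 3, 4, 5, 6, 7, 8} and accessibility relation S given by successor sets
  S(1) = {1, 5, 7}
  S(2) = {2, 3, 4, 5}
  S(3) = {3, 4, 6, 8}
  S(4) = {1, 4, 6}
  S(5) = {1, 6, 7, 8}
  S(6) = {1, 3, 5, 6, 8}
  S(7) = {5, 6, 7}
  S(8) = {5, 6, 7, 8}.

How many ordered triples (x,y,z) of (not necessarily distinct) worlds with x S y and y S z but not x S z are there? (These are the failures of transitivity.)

Enumerating: (1,5,6), (1,5,8), (1,7,6), (2,3,6), (2,3,8), (2,4,1), (2,4,6), (2,5,1), (2,5,6), (2,5,7), (2,5,8), (3,4,1), … and 26 more.
Total: 38.

38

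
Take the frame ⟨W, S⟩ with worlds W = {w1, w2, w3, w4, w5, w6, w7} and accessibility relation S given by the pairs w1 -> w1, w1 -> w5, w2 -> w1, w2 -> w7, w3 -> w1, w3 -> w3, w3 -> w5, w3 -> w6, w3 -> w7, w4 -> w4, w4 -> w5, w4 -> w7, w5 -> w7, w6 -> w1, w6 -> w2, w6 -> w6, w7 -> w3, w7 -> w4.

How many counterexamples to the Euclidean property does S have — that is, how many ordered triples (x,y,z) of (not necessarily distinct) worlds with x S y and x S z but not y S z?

30

Enumerating: (w1,w5,w1), (w1,w5,w5), (w2,w1,w7), (w2,w7,w1), (w2,w7,w7), (w3,w1,w3), (w3,w1,w6), (w3,w1,w7), (w3,w5,w1), (w3,w5,w3), (w3,w5,w5), (w3,w5,w6), … and 18 more.
Total: 30.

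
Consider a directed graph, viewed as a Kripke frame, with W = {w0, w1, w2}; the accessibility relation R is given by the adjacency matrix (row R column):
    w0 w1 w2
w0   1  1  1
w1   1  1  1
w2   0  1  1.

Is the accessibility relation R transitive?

Transitive: no — w2 R w1 and w1 R w0, but not w2 R w0.

No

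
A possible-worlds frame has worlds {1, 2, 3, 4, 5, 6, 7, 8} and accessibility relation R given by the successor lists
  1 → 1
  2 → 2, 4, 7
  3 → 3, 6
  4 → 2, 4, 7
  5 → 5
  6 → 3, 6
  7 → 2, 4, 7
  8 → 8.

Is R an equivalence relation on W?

Reflexive: yes — every world is R-related to itself.
Symmetric: yes — every pair in R has its reverse in R.
Transitive: yes — every two-step R-path is closed by a direct edge.
So R is an equivalence relation.

Yes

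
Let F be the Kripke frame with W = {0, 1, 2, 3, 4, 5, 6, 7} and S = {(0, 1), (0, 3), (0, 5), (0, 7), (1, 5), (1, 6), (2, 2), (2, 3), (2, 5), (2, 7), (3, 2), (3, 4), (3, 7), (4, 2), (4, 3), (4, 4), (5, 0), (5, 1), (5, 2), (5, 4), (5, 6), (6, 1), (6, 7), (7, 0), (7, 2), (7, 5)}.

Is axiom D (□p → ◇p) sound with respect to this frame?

Yes

Axiom D corresponds to the accessibility relation being serial.
Serial: yes — every world has a successor (e.g. 0 S 1).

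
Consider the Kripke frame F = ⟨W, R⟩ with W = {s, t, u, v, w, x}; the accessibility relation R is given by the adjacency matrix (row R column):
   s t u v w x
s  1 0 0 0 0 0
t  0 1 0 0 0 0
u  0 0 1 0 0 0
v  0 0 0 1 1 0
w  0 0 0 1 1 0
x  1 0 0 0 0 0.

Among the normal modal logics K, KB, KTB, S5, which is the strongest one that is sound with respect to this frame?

K

Symmetric (axiom B): no — x R s but not s R x.
Reflexive (axiom T): no — x is not related to itself.
Euclidean (axiom 5): yes — any two successors of a common world are R-related.
So F validates K; KB would additionally require R to be symmetric. The strongest is K.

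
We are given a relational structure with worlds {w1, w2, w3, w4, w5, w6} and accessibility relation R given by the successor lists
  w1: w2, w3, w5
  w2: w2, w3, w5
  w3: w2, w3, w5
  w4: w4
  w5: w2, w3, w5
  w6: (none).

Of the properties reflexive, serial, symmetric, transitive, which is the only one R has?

transitive

Reflexive: no — w1 is not related to itself.
Serial: no — w6 has no R-successor.
Symmetric: no — w1 R w2 but not w2 R w1.
Transitive: yes — every two-step R-path is closed by a direct edge.
Only transitive holds.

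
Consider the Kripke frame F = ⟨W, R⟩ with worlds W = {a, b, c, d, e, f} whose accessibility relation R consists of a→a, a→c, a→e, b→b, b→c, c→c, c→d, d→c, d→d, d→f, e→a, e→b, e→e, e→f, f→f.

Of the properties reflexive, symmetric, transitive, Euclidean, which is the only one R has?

reflexive

Reflexive: yes — every world is R-related to itself.
Symmetric: no — a R c but not c R a.
Transitive: no — a R c and c R d, but not a R d.
Euclidean: no — a R c and a R e, but not c R e.
Only reflexive holds.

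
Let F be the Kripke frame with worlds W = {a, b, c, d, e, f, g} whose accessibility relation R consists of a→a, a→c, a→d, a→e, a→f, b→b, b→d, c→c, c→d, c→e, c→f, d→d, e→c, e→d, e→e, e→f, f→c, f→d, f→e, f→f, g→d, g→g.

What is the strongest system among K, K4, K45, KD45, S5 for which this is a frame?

K4

Transitive (axiom 4): yes — every two-step R-path is closed by a direct edge.
Euclidean (axiom 5): no — a R d and a R c, but not d R c.
Serial (axiom D): yes — every world has a successor (e.g. a R a).
Reflexive (axiom T): yes — every world is R-related to itself.
So F validates K, K4; K45 would additionally require R to be Euclidean. The strongest is K4.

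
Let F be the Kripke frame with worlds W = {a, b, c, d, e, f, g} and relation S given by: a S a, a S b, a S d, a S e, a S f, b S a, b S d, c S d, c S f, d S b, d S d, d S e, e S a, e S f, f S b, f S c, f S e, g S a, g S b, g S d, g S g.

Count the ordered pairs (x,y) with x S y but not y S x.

Enumerating: (a,d), (a,f), (c,d), (d,e), (f,b), (g,a), (g,b), (g,d).

8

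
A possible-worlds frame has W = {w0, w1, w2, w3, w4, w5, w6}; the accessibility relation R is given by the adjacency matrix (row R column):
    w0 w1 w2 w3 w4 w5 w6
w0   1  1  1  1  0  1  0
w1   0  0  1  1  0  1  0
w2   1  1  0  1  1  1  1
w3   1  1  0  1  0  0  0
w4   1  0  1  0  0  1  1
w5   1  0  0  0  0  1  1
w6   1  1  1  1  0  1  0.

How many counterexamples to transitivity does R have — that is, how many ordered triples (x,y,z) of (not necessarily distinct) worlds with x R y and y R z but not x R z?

35

Enumerating: (w0,w2,w4), (w0,w2,w6), (w0,w5,w6), (w1,w2,w0), (w1,w2,w1), (w1,w2,w4), (w1,w2,w6), (w1,w3,w0), (w1,w3,w1), (w1,w5,w0), (w1,w5,w6), (w2,w0,w2), … and 23 more.
Total: 35.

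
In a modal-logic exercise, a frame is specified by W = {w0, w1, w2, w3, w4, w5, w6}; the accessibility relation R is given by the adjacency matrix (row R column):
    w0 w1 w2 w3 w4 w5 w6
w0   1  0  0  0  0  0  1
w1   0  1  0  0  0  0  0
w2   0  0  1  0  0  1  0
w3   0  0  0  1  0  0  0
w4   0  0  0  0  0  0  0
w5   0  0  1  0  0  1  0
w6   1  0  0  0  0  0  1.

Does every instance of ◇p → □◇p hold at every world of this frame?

The schema 5 characterises exactly the Euclidean frames.
Euclidean: yes — any two successors of a common world are R-related.

Yes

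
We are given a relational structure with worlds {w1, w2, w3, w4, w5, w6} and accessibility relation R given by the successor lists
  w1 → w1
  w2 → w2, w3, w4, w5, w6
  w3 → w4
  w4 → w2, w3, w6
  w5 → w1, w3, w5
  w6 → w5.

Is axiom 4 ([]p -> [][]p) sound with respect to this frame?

By correspondence theory, 4 is valid on a frame iff R is transitive.
Transitive: no — w2 R w5 and w5 R w1, but not w2 R w1.

No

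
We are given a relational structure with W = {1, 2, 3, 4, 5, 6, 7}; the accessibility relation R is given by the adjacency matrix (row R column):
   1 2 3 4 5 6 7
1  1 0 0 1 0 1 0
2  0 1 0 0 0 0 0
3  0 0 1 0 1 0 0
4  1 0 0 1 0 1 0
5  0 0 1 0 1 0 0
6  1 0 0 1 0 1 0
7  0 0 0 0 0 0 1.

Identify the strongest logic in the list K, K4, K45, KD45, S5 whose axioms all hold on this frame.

Transitive (axiom 4): yes — every two-step R-path is closed by a direct edge.
Euclidean (axiom 5): yes — any two successors of a common world are R-related.
Serial (axiom D): yes — every world has a successor (e.g. 1 R 1).
Reflexive (axiom T): yes — every world is R-related to itself.
So F validates K, K4, K45, KD45, S5. The strongest is S5.

S5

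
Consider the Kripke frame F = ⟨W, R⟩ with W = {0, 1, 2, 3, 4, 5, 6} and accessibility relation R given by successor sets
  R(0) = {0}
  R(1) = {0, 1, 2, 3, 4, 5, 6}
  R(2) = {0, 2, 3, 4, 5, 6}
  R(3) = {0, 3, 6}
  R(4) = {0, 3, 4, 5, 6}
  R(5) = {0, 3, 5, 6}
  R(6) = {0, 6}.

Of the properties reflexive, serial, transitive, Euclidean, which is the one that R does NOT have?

Reflexive: yes — every world is R-related to itself.
Serial: yes — every world has a successor (e.g. 0 R 0).
Transitive: yes — every two-step R-path is closed by a direct edge.
Euclidean: no — 1 R 0 and 1 R 2, but not 0 R 2.
Only Euclidean fails.

Euclidean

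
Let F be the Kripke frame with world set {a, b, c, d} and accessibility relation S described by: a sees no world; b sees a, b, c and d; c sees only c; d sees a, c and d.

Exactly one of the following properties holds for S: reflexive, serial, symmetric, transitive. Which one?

transitive

Reflexive: no — a is not related to itself.
Serial: no — a has no S-successor.
Symmetric: no — b S a but not a S b.
Transitive: yes — every two-step S-path is closed by a direct edge.
Only transitive holds.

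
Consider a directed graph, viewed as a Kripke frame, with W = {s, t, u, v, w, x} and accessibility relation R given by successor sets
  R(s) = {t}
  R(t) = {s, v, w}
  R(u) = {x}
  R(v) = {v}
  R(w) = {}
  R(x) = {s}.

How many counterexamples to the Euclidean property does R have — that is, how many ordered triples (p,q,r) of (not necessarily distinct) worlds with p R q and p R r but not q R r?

11

Enumerating: (s,t,t), (t,s,s), (t,s,v), (t,s,w), (t,v,s), (t,v,w), (t,w,s), (t,w,v), (t,w,w), (u,x,x), (x,s,s).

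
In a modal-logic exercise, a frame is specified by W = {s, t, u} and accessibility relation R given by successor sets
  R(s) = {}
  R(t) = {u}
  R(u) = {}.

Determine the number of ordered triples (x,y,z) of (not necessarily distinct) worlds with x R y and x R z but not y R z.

Enumerating: (t,u,u).

1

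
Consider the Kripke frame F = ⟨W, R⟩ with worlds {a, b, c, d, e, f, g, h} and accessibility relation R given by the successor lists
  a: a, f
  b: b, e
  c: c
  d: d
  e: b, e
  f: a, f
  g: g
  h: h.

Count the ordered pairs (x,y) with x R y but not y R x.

R is symmetric; there are no such tuples.

0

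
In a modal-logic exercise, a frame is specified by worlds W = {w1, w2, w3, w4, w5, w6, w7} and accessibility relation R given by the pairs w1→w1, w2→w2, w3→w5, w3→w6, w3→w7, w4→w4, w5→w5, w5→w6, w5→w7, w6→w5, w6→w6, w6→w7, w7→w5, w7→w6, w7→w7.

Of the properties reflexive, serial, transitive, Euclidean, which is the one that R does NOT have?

Reflexive: no — w3 is not related to itself.
Serial: yes — every world has a successor (e.g. w1 R w1).
Transitive: yes — every two-step R-path is closed by a direct edge.
Euclidean: yes — any two successors of a common world are R-related.
Only reflexive fails.

reflexive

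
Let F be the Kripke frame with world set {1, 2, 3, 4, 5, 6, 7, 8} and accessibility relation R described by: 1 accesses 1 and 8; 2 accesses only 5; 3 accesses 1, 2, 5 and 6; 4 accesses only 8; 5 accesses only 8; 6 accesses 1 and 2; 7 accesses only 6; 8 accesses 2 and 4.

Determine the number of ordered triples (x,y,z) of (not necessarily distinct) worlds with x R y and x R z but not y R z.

25

Enumerating: (1,8,1), (1,8,8), (2,5,5), (3,1,2), (3,1,5), (3,1,6), (3,2,1), (3,2,2), (3,2,6), (3,5,1), (3,5,2), (3,5,5), … and 13 more.
Total: 25.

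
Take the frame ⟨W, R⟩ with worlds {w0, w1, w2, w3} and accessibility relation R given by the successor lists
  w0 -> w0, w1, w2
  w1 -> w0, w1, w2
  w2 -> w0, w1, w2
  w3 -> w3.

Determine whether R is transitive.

Transitive: yes — every two-step R-path is closed by a direct edge.

Yes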